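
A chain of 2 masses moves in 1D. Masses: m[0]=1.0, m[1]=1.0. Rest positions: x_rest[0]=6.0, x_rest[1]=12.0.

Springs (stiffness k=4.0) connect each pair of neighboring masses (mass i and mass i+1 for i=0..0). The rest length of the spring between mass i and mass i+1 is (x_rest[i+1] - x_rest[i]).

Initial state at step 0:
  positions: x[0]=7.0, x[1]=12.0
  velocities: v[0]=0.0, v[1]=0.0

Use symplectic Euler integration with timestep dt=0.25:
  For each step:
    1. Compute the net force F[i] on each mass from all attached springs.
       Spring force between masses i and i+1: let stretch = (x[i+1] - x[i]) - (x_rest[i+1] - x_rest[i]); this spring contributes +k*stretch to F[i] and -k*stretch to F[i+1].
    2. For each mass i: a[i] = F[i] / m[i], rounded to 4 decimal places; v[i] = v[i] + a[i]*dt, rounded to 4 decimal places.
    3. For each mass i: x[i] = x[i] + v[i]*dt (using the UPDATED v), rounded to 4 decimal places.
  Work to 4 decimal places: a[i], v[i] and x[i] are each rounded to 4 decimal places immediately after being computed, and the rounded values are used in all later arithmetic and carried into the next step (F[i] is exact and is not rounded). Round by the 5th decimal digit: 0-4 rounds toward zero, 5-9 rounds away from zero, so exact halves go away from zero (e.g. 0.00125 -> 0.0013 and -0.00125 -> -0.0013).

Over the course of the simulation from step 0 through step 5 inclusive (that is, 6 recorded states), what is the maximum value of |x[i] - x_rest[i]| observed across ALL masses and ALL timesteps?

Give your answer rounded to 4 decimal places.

Step 0: x=[7.0000 12.0000] v=[0.0000 0.0000]
Step 1: x=[6.7500 12.2500] v=[-1.0000 1.0000]
Step 2: x=[6.3750 12.6250] v=[-1.5000 1.5000]
Step 3: x=[6.0625 12.9375] v=[-1.2500 1.2500]
Step 4: x=[5.9688 13.0313] v=[-0.3750 0.3750]
Step 5: x=[6.1407 12.8594] v=[0.6875 -0.6875]
Max displacement = 1.0313

Answer: 1.0313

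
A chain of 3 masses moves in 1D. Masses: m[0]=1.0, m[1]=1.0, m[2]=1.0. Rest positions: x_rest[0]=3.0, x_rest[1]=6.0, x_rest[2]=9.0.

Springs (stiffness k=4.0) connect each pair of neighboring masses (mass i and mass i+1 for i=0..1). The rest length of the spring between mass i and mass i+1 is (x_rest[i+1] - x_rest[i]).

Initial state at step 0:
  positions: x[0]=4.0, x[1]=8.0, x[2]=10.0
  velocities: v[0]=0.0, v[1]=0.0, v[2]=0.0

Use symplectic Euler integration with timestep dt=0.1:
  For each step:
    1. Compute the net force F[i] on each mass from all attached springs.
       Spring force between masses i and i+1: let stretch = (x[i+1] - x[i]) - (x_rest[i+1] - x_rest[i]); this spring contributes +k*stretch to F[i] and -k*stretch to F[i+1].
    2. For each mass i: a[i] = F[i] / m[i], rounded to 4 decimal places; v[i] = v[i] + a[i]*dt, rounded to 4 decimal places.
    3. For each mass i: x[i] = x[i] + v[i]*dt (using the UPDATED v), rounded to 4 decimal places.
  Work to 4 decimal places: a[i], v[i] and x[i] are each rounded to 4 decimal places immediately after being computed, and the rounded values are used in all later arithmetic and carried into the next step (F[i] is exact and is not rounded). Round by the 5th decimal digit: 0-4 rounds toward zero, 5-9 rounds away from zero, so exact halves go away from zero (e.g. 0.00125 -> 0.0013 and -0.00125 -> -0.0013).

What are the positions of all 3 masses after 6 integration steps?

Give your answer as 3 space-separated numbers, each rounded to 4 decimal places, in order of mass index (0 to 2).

Step 0: x=[4.0000 8.0000 10.0000] v=[0.0000 0.0000 0.0000]
Step 1: x=[4.0400 7.9200 10.0400] v=[0.4000 -0.8000 0.4000]
Step 2: x=[4.1152 7.7696 10.1152] v=[0.7520 -1.5040 0.7520]
Step 3: x=[4.2166 7.5669 10.2166] v=[1.0138 -2.0275 1.0138]
Step 4: x=[4.3320 7.3361 10.3320] v=[1.1539 -2.3077 1.1539]
Step 5: x=[4.4476 7.1050 10.4476] v=[1.1555 -2.3110 1.1555]
Step 6: x=[4.5495 6.9013 10.5495] v=[1.0185 -2.0369 1.0185]

Answer: 4.5495 6.9013 10.5495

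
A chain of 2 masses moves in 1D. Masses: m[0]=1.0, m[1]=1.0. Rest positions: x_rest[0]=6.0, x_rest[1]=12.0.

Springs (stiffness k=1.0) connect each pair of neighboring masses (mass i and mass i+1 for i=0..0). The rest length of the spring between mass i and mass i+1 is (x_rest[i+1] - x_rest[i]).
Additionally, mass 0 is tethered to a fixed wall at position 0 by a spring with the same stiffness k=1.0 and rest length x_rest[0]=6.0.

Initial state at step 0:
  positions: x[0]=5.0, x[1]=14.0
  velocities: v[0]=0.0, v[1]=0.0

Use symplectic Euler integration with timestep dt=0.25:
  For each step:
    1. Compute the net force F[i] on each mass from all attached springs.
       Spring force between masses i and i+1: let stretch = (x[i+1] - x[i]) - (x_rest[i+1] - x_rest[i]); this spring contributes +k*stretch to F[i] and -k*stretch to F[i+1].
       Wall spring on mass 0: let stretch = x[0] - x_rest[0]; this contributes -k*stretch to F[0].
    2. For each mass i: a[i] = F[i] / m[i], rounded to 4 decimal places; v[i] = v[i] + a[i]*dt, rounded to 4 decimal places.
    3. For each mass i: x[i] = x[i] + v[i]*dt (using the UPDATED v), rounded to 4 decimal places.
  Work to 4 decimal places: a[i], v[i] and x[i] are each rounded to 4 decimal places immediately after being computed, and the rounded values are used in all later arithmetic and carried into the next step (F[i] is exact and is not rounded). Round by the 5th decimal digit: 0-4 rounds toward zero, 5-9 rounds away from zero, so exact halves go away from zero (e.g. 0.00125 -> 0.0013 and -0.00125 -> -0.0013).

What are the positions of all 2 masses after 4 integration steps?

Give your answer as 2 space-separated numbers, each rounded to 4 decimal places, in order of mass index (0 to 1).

Step 0: x=[5.0000 14.0000] v=[0.0000 0.0000]
Step 1: x=[5.2500 13.8125] v=[1.0000 -0.7500]
Step 2: x=[5.7070 13.4649] v=[1.8281 -1.3906]
Step 3: x=[6.2922 13.0074] v=[2.3408 -1.8301]
Step 4: x=[6.9039 12.5052] v=[2.4466 -2.0089]

Answer: 6.9039 12.5052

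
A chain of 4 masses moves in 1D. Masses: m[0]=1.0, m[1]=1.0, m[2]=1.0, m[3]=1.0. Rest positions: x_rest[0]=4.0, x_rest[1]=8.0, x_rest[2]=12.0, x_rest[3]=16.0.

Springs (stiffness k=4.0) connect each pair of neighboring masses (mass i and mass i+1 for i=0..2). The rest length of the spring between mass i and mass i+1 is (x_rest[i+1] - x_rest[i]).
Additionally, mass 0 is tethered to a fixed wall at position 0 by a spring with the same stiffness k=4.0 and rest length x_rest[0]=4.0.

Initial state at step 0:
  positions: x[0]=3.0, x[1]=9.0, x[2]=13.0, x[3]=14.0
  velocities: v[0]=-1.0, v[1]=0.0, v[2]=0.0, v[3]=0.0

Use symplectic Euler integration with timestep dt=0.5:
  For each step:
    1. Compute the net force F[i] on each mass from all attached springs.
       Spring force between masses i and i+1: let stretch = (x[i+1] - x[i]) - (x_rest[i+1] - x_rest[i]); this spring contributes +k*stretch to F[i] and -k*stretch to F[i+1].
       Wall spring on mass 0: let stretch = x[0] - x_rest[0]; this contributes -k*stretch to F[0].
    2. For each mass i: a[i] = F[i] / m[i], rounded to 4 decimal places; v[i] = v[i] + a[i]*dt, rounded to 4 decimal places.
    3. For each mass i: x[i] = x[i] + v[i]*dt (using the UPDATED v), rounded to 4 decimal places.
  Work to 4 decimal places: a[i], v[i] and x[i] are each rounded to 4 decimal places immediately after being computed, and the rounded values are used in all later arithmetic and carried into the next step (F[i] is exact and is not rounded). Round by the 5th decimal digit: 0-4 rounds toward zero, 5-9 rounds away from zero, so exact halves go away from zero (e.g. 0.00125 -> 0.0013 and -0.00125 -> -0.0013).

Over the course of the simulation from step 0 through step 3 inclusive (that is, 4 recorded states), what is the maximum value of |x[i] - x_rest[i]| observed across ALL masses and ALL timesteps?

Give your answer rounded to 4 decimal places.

Answer: 3.0000

Derivation:
Step 0: x=[3.0000 9.0000 13.0000 14.0000] v=[-1.0000 0.0000 0.0000 0.0000]
Step 1: x=[5.5000 7.0000 10.0000 17.0000] v=[5.0000 -4.0000 -6.0000 6.0000]
Step 2: x=[4.0000 6.5000 11.0000 17.0000] v=[-3.0000 -1.0000 2.0000 0.0000]
Step 3: x=[1.0000 8.0000 13.5000 15.0000] v=[-6.0000 3.0000 5.0000 -4.0000]
Max displacement = 3.0000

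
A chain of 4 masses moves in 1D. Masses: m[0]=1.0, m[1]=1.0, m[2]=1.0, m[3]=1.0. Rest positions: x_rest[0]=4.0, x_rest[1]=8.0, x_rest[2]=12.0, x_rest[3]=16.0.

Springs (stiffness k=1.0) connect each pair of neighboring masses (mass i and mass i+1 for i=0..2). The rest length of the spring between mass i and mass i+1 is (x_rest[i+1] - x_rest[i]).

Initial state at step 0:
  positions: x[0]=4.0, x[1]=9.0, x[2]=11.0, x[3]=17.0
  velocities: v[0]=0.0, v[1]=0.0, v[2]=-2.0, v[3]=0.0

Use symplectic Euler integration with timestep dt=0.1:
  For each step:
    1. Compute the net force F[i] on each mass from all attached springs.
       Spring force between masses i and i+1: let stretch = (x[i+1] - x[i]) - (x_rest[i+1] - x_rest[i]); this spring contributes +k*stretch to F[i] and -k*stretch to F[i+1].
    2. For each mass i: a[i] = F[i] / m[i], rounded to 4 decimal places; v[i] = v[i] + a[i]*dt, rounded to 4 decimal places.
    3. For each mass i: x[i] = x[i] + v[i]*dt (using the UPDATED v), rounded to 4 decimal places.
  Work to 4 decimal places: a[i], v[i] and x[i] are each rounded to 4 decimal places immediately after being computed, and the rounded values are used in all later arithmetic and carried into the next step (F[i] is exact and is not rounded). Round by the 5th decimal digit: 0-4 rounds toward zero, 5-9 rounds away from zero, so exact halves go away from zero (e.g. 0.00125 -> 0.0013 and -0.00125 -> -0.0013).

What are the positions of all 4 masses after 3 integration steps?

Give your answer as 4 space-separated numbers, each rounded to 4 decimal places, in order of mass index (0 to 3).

Step 0: x=[4.0000 9.0000 11.0000 17.0000] v=[0.0000 0.0000 -2.0000 0.0000]
Step 1: x=[4.0100 8.9700 10.8400 16.9800] v=[0.1000 -0.3000 -1.6000 -0.2000]
Step 2: x=[4.0296 8.9091 10.7227 16.9386] v=[0.1960 -0.6090 -1.1730 -0.4140]
Step 3: x=[4.0580 8.8175 10.6494 16.8750] v=[0.2840 -0.9156 -0.7328 -0.6356]

Answer: 4.0580 8.8175 10.6494 16.8750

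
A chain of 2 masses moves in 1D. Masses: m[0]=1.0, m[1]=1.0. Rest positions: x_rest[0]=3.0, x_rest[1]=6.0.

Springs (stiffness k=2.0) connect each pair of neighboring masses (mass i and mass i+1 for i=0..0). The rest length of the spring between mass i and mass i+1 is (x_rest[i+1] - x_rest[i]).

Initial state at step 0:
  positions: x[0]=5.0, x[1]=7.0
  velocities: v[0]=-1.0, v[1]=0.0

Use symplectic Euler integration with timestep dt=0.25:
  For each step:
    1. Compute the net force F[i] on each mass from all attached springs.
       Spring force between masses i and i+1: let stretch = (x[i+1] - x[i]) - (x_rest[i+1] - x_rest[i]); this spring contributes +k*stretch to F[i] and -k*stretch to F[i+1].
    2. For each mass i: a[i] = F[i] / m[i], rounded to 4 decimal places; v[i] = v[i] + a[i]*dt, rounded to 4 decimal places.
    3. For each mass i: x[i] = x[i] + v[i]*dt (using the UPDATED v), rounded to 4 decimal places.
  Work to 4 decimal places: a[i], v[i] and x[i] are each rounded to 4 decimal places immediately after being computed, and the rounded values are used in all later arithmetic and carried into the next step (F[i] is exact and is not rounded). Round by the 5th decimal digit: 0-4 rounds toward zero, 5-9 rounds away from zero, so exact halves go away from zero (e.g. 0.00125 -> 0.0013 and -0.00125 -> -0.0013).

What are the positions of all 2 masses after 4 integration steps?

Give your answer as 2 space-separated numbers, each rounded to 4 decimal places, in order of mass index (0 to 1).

Step 0: x=[5.0000 7.0000] v=[-1.0000 0.0000]
Step 1: x=[4.6250 7.1250] v=[-1.5000 0.5000]
Step 2: x=[4.1875 7.3125] v=[-1.7500 0.7500]
Step 3: x=[3.7656 7.4844] v=[-1.6875 0.6875]
Step 4: x=[3.4336 7.5664] v=[-1.3281 0.3281]

Answer: 3.4336 7.5664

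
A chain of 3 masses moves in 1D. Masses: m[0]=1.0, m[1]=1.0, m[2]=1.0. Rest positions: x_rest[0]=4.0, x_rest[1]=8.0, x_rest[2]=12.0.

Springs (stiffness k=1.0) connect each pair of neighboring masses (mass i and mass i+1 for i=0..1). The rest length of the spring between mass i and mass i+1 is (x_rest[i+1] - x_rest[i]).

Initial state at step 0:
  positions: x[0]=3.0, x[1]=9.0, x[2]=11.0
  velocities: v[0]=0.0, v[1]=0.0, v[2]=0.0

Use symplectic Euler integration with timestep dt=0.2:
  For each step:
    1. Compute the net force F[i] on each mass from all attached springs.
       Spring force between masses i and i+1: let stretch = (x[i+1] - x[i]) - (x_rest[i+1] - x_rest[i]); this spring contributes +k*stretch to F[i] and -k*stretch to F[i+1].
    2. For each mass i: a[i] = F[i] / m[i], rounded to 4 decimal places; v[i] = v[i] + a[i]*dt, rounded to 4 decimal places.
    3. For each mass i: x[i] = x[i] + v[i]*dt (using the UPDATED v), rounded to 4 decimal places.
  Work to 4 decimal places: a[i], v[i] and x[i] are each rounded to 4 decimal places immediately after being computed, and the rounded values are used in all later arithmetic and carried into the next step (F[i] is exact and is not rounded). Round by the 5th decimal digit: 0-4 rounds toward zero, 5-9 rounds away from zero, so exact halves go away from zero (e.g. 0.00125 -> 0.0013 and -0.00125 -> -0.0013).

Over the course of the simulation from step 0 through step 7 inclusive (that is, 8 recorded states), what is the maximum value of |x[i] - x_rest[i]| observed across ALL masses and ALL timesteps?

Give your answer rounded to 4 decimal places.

Answer: 1.5011

Derivation:
Step 0: x=[3.0000 9.0000 11.0000] v=[0.0000 0.0000 0.0000]
Step 1: x=[3.0800 8.8400 11.0800] v=[0.4000 -0.8000 0.4000]
Step 2: x=[3.2304 8.5392 11.2304] v=[0.7520 -1.5040 0.7520]
Step 3: x=[3.4332 8.1337 11.4332] v=[1.0138 -2.0275 1.0138]
Step 4: x=[3.6640 7.6722 11.6640] v=[1.1539 -2.3077 1.1539]
Step 5: x=[3.8951 7.2100 11.8951] v=[1.1555 -2.3110 1.1555]
Step 6: x=[4.0988 6.8026 12.0988] v=[1.0185 -2.0370 1.0185]
Step 7: x=[4.2507 6.4989 12.2507] v=[0.7593 -1.5185 0.7593]
Max displacement = 1.5011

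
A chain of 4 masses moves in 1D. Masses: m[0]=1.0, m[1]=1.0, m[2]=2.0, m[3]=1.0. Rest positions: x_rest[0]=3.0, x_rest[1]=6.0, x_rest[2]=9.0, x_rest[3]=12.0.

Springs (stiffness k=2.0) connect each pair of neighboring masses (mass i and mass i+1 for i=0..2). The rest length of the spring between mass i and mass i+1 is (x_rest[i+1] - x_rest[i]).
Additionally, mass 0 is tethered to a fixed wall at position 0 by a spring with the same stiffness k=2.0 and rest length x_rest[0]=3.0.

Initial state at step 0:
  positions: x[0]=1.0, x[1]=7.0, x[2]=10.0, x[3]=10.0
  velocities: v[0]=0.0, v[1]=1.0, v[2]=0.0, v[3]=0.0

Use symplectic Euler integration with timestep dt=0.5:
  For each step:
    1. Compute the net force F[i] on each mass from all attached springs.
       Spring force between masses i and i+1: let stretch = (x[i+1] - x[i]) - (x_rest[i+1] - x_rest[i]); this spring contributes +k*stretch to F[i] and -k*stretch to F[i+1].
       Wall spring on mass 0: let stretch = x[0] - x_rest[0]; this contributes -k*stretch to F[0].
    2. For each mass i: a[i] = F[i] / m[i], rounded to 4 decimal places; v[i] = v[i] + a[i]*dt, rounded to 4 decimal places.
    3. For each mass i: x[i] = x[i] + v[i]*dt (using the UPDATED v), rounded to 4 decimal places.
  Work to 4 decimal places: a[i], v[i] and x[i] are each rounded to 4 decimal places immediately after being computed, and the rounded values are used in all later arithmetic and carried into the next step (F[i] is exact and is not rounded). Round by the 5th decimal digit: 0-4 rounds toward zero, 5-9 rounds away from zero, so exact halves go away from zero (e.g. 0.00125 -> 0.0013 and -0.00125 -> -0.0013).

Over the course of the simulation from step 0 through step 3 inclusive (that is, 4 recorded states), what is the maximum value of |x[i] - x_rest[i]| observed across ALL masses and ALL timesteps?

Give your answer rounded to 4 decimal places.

Answer: 2.5000

Derivation:
Step 0: x=[1.0000 7.0000 10.0000 10.0000] v=[0.0000 1.0000 0.0000 0.0000]
Step 1: x=[3.5000 6.0000 9.2500 11.5000] v=[5.0000 -2.0000 -1.5000 3.0000]
Step 2: x=[5.5000 5.3750 8.2500 13.3750] v=[4.0000 -1.2500 -2.0000 3.7500]
Step 3: x=[4.6875 6.2500 7.8125 14.1875] v=[-1.6250 1.7500 -0.8750 1.6250]
Max displacement = 2.5000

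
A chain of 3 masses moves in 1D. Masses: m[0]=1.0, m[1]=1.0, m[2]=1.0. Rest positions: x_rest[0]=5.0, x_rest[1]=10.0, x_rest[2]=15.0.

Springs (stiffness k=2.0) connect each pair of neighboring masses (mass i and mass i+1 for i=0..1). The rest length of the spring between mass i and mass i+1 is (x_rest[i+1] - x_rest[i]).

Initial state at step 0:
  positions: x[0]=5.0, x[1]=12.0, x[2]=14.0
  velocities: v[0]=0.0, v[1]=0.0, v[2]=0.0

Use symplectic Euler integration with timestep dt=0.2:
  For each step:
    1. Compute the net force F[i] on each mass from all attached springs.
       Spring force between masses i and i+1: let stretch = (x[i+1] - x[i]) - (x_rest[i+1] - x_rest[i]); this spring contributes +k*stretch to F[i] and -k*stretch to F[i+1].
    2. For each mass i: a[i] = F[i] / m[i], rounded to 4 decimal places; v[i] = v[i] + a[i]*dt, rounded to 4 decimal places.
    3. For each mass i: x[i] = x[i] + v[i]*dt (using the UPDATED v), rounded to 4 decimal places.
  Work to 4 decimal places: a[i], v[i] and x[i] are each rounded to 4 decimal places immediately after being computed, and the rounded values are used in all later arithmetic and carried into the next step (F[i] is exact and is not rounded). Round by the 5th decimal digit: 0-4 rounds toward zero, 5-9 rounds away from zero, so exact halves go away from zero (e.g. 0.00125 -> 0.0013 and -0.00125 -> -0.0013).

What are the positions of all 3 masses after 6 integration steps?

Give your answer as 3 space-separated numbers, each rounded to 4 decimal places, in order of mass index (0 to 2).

Answer: 6.0539 8.6193 16.3271

Derivation:
Step 0: x=[5.0000 12.0000 14.0000] v=[0.0000 0.0000 0.0000]
Step 1: x=[5.1600 11.6000 14.2400] v=[0.8000 -2.0000 1.2000]
Step 2: x=[5.4352 10.8960 14.6688] v=[1.3760 -3.5200 2.1440]
Step 3: x=[5.7473 10.0570 15.1958] v=[1.5603 -4.1952 2.6349]
Step 4: x=[6.0041 9.2843 15.7117] v=[1.2842 -3.8636 2.5794]
Step 5: x=[6.1234 8.7634 16.1134] v=[0.5963 -2.6047 2.0084]
Step 6: x=[6.0539 8.6193 16.3271] v=[-0.3477 -0.7207 1.0684]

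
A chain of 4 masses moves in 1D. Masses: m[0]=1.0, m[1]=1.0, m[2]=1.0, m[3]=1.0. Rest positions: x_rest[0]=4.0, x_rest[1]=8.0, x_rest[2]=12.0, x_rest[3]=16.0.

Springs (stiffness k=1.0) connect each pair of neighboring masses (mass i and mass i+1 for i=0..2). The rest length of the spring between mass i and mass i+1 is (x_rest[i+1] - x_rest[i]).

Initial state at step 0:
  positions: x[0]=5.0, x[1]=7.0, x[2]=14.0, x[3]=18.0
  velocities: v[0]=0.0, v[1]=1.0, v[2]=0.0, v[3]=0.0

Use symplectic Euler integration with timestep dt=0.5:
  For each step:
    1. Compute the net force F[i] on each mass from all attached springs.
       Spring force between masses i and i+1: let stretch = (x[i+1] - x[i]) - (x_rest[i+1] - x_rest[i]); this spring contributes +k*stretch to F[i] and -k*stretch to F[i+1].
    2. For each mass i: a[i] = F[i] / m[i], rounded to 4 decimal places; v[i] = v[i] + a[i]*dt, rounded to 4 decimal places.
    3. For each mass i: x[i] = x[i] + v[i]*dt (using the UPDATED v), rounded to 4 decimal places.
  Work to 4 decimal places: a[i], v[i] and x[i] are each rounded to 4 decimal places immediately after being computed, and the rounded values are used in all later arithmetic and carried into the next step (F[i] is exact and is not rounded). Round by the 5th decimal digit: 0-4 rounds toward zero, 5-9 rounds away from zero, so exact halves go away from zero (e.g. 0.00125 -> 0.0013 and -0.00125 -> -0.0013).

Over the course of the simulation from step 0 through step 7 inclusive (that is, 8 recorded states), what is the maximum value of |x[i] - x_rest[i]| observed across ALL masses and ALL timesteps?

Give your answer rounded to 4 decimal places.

Step 0: x=[5.0000 7.0000 14.0000 18.0000] v=[0.0000 1.0000 0.0000 0.0000]
Step 1: x=[4.5000 8.7500 13.2500 18.0000] v=[-1.0000 3.5000 -1.5000 0.0000]
Step 2: x=[4.0625 10.5625 12.5625 17.8125] v=[-0.8750 3.6250 -1.3750 -0.3750]
Step 3: x=[4.2500 11.2500 12.6875 17.3125] v=[0.3750 1.3750 0.2500 -1.0000]
Step 4: x=[5.1875 10.5469 13.6094 16.6563] v=[1.8750 -1.4063 1.8438 -1.3125]
Step 5: x=[6.4649 9.2695 14.5274 16.2383] v=[2.5547 -2.5548 1.8360 -0.8360]
Step 6: x=[7.4434 8.6054 14.5587 16.3926] v=[1.9570 -1.3282 0.0625 0.3086]
Step 7: x=[7.7124 9.1392 13.5601 17.0885] v=[0.5380 1.0675 -1.9972 1.3917]
Max displacement = 3.7124

Answer: 3.7124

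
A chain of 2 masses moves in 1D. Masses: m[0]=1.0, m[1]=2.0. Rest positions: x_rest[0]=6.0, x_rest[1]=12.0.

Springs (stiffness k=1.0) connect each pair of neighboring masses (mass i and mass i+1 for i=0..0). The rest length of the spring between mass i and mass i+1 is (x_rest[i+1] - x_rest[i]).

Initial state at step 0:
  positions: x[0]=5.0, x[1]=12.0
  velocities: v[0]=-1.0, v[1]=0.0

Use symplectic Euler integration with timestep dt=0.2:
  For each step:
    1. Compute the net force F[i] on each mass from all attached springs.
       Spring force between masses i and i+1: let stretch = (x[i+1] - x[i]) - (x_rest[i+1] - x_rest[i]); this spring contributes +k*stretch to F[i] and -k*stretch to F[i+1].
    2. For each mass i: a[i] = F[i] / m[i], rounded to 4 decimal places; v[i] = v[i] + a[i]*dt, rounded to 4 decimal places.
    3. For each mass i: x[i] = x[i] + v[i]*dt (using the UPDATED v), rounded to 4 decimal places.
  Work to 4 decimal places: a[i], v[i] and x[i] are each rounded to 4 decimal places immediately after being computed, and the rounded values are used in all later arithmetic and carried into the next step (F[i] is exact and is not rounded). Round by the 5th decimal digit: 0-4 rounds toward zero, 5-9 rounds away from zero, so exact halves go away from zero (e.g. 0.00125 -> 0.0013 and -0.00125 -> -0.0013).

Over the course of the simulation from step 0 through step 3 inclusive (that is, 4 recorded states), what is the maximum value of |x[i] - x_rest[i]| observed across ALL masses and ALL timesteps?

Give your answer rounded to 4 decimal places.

Answer: 1.3403

Derivation:
Step 0: x=[5.0000 12.0000] v=[-1.0000 0.0000]
Step 1: x=[4.8400 11.9800] v=[-0.8000 -0.1000]
Step 2: x=[4.7256 11.9372] v=[-0.5720 -0.2140]
Step 3: x=[4.6597 11.8702] v=[-0.3297 -0.3352]
Max displacement = 1.3403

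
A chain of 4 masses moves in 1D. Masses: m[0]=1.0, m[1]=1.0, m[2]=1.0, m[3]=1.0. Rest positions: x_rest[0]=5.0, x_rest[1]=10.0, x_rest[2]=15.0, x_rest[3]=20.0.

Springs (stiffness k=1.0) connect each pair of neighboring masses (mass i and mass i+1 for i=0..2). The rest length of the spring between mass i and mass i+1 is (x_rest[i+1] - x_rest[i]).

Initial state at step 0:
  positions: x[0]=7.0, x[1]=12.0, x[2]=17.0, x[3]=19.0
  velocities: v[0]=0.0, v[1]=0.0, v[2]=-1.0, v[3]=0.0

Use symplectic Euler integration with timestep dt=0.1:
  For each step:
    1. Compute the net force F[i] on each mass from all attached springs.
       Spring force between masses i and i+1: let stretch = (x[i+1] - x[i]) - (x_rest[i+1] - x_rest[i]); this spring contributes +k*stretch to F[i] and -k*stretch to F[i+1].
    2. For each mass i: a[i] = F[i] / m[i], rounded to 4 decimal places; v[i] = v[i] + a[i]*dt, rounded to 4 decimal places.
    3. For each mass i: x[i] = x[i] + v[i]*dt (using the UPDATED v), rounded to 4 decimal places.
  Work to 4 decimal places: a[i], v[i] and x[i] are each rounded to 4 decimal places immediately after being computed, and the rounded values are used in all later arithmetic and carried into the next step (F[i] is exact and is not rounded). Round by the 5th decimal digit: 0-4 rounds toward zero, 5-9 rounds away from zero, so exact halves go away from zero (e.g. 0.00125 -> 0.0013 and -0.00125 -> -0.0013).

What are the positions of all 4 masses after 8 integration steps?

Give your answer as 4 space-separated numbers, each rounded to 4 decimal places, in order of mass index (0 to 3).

Step 0: x=[7.0000 12.0000 17.0000 19.0000] v=[0.0000 0.0000 -1.0000 0.0000]
Step 1: x=[7.0000 12.0000 16.8700 19.0300] v=[0.0000 0.0000 -1.3000 0.3000]
Step 2: x=[7.0000 11.9987 16.7129 19.0884] v=[0.0000 -0.0130 -1.5710 0.5840]
Step 3: x=[7.0000 11.9946 16.5324 19.1731] v=[-0.0001 -0.0415 -1.8049 0.8465]
Step 4: x=[6.9999 11.9859 16.3329 19.2813] v=[-0.0006 -0.0872 -1.9946 1.0824]
Step 5: x=[6.9997 11.9708 16.1195 19.4101] v=[-0.0020 -0.1511 -2.1345 1.2876]
Step 6: x=[6.9992 11.9475 15.8975 19.5560] v=[-0.0049 -0.2333 -2.2203 1.4585]
Step 7: x=[6.9982 11.9142 15.6726 19.7153] v=[-0.0101 -0.3331 -2.2495 1.5927]
Step 8: x=[6.9964 11.8693 15.4505 19.8841] v=[-0.0185 -0.4489 -2.2211 1.6884]

Answer: 6.9964 11.8693 15.4505 19.8841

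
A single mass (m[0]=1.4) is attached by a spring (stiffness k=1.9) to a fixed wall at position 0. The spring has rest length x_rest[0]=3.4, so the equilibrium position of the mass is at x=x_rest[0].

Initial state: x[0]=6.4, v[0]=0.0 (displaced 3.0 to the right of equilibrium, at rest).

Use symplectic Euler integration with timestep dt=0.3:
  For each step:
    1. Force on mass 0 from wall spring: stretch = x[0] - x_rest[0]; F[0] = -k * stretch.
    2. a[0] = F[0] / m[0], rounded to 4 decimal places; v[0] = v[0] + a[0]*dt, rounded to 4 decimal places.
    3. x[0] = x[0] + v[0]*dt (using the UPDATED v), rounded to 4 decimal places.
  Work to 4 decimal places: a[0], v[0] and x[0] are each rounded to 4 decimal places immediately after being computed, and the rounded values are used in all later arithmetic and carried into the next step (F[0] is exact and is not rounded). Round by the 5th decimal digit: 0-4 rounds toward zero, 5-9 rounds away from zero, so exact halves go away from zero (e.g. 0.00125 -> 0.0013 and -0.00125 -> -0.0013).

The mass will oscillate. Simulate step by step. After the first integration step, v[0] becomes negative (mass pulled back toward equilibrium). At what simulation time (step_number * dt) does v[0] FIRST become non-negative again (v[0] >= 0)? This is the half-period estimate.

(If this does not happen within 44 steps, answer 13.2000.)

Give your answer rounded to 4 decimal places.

Answer: 2.7000

Derivation:
Step 0: x=[6.4000] v=[0.0000]
Step 1: x=[6.0336] v=[-1.2214]
Step 2: x=[5.3455] v=[-2.2937]
Step 3: x=[4.4198] v=[-3.0858]
Step 4: x=[3.3695] v=[-3.5010]
Step 5: x=[2.3229] v=[-3.4886]
Step 6: x=[1.4079] v=[-3.0501]
Step 7: x=[0.7362] v=[-2.2390]
Step 8: x=[0.3899] v=[-1.1544]
Step 9: x=[0.4112] v=[0.0711]
First v>=0 after going negative at step 9, time=2.7000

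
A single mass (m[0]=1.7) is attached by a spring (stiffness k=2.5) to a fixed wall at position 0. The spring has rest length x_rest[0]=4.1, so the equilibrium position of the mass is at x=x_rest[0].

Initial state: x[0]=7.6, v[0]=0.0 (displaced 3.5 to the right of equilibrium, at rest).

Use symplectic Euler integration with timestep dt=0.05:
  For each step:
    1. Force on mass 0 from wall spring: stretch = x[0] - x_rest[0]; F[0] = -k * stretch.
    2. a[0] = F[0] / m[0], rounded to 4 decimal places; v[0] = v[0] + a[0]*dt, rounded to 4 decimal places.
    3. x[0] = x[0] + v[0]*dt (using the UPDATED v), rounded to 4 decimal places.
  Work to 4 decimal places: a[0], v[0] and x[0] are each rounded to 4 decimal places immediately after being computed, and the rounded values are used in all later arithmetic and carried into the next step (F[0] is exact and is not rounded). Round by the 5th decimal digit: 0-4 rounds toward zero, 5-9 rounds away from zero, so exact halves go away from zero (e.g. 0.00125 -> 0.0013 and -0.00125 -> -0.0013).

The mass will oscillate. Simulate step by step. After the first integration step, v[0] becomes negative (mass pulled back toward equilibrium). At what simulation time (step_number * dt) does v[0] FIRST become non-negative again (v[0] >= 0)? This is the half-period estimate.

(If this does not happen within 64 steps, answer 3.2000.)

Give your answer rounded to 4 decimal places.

Step 0: x=[7.6000] v=[0.0000]
Step 1: x=[7.5871] v=[-0.2574]
Step 2: x=[7.5614] v=[-0.5138]
Step 3: x=[7.5230] v=[-0.7683]
Step 4: x=[7.4720] v=[-1.0200]
Step 5: x=[7.4086] v=[-1.2679]
Step 6: x=[7.3330] v=[-1.5112]
Step 7: x=[7.2456] v=[-1.7489]
Step 8: x=[7.1466] v=[-1.9802]
Step 9: x=[7.0364] v=[-2.2042]
Step 10: x=[6.9154] v=[-2.4201]
Step 11: x=[6.7840] v=[-2.6271]
Step 12: x=[6.6428] v=[-2.8245]
Step 13: x=[6.4922] v=[-3.0115]
Step 14: x=[6.3328] v=[-3.1874]
Step 15: x=[6.1652] v=[-3.3516]
Step 16: x=[5.9900] v=[-3.5035]
Step 17: x=[5.8079] v=[-3.6425]
Step 18: x=[5.6195] v=[-3.7681]
Step 19: x=[5.4255] v=[-3.8798]
Step 20: x=[5.2266] v=[-3.9773]
Step 21: x=[5.0236] v=[-4.0601]
Step 22: x=[4.8172] v=[-4.1280]
Step 23: x=[4.6082] v=[-4.1807]
Step 24: x=[4.3973] v=[-4.2181]
Step 25: x=[4.1853] v=[-4.2400]
Step 26: x=[3.9730] v=[-4.2463]
Step 27: x=[3.7612] v=[-4.2370]
Step 28: x=[3.5506] v=[-4.2121]
Step 29: x=[3.3420] v=[-4.1717]
Step 30: x=[3.1362] v=[-4.1160]
Step 31: x=[2.9339] v=[-4.0451]
Step 32: x=[2.7359] v=[-3.9594]
Step 33: x=[2.5429] v=[-3.8591]
Step 34: x=[2.3557] v=[-3.7446]
Step 35: x=[2.1749] v=[-3.6163]
Step 36: x=[2.0012] v=[-3.4748]
Step 37: x=[1.8352] v=[-3.3205]
Step 38: x=[1.6775] v=[-3.1540]
Step 39: x=[1.5287] v=[-2.9759]
Step 40: x=[1.3894] v=[-2.7868]
Step 41: x=[1.2600] v=[-2.5875]
Step 42: x=[1.1411] v=[-2.3787]
Step 43: x=[1.0330] v=[-2.1611]
Step 44: x=[0.9362] v=[-1.9356]
Step 45: x=[0.8511] v=[-1.7030]
Step 46: x=[0.7779] v=[-1.4641]
Step 47: x=[0.7169] v=[-1.2198]
Step 48: x=[0.6684] v=[-0.9710]
Step 49: x=[0.6325] v=[-0.7187]
Step 50: x=[0.6093] v=[-0.4637]
Step 51: x=[0.5990] v=[-0.2070]
Step 52: x=[0.6015] v=[0.0504]
First v>=0 after going negative at step 52, time=2.6000

Answer: 2.6000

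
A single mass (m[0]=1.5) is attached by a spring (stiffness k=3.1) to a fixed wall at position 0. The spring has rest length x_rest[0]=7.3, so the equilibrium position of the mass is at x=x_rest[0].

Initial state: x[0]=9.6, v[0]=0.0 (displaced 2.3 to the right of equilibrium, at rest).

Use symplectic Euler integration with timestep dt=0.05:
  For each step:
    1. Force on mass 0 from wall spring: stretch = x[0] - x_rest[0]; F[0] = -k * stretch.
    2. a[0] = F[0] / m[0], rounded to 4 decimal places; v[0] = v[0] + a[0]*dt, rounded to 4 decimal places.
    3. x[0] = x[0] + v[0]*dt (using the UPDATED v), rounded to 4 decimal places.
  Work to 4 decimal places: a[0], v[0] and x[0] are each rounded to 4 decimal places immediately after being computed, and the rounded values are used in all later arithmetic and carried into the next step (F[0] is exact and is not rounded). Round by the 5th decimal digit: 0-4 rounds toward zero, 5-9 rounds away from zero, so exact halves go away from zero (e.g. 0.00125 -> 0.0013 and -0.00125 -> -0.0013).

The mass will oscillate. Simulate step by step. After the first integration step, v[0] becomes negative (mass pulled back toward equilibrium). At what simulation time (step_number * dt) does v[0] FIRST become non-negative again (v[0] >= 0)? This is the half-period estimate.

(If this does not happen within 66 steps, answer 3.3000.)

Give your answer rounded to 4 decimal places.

Step 0: x=[9.6000] v=[0.0000]
Step 1: x=[9.5881] v=[-0.2377]
Step 2: x=[9.5644] v=[-0.4741]
Step 3: x=[9.5290] v=[-0.7081]
Step 4: x=[9.4821] v=[-0.9384]
Step 5: x=[9.4239] v=[-1.1639]
Step 6: x=[9.3547] v=[-1.3834]
Step 7: x=[9.2749] v=[-1.5957]
Step 8: x=[9.1849] v=[-1.7998]
Step 9: x=[9.0852] v=[-1.9946]
Step 10: x=[8.9762] v=[-2.1791]
Step 11: x=[8.8586] v=[-2.3523]
Step 12: x=[8.7329] v=[-2.5134]
Step 13: x=[8.5998] v=[-2.6615]
Step 14: x=[8.4600] v=[-2.7958]
Step 15: x=[8.3142] v=[-2.9157]
Step 16: x=[8.1632] v=[-3.0205]
Step 17: x=[8.0077] v=[-3.1097]
Step 18: x=[7.8486] v=[-3.1828]
Step 19: x=[7.6866] v=[-3.2395]
Step 20: x=[7.5226] v=[-3.2795]
Step 21: x=[7.3575] v=[-3.3025]
Step 22: x=[7.1921] v=[-3.3084]
Step 23: x=[7.0272] v=[-3.2973]
Step 24: x=[6.8637] v=[-3.2691]
Step 25: x=[6.7025] v=[-3.2240]
Step 26: x=[6.5444] v=[-3.1623]
Step 27: x=[6.3902] v=[-3.0842]
Step 28: x=[6.2407] v=[-2.9902]
Step 29: x=[6.0967] v=[-2.8807]
Step 30: x=[5.9589] v=[-2.7564]
Step 31: x=[5.8280] v=[-2.6178]
Step 32: x=[5.7047] v=[-2.4657]
Step 33: x=[5.5897] v=[-2.3009]
Step 34: x=[5.4835] v=[-2.1242]
Step 35: x=[5.3867] v=[-1.9365]
Step 36: x=[5.2998] v=[-1.7388]
Step 37: x=[5.2232] v=[-1.5321]
Step 38: x=[5.1573] v=[-1.3175]
Step 39: x=[5.1025] v=[-1.0961]
Step 40: x=[5.0591] v=[-0.8690]
Step 41: x=[5.0272] v=[-0.6374]
Step 42: x=[5.0071] v=[-0.4025]
Step 43: x=[4.9988] v=[-0.1656]
Step 44: x=[5.0024] v=[0.0722]
First v>=0 after going negative at step 44, time=2.2000

Answer: 2.2000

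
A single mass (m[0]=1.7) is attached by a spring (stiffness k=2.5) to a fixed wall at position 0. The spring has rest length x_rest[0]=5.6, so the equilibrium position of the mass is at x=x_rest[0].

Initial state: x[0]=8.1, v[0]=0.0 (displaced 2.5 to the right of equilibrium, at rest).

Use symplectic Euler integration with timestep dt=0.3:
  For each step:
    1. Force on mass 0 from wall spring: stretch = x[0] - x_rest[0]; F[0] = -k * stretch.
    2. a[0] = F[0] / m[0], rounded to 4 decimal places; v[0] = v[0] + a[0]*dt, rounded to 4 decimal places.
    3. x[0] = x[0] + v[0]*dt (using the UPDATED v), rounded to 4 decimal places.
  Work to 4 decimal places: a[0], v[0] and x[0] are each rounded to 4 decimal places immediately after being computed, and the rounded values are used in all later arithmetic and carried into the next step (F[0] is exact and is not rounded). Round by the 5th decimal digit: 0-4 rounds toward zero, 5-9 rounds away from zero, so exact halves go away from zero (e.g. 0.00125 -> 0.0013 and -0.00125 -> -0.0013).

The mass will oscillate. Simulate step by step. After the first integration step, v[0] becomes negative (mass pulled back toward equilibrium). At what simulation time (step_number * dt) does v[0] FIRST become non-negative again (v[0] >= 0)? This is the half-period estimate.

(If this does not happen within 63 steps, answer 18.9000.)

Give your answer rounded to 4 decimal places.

Step 0: x=[8.1000] v=[0.0000]
Step 1: x=[7.7691] v=[-1.1030]
Step 2: x=[7.1511] v=[-2.0600]
Step 3: x=[6.3278] v=[-2.7443]
Step 4: x=[5.4082] v=[-3.0654]
Step 5: x=[4.5140] v=[-2.9808]
Step 6: x=[3.7635] v=[-2.5017]
Step 7: x=[3.2561] v=[-1.6915]
Step 8: x=[3.0589] v=[-0.6574]
Step 9: x=[3.1980] v=[0.4637]
First v>=0 after going negative at step 9, time=2.7000

Answer: 2.7000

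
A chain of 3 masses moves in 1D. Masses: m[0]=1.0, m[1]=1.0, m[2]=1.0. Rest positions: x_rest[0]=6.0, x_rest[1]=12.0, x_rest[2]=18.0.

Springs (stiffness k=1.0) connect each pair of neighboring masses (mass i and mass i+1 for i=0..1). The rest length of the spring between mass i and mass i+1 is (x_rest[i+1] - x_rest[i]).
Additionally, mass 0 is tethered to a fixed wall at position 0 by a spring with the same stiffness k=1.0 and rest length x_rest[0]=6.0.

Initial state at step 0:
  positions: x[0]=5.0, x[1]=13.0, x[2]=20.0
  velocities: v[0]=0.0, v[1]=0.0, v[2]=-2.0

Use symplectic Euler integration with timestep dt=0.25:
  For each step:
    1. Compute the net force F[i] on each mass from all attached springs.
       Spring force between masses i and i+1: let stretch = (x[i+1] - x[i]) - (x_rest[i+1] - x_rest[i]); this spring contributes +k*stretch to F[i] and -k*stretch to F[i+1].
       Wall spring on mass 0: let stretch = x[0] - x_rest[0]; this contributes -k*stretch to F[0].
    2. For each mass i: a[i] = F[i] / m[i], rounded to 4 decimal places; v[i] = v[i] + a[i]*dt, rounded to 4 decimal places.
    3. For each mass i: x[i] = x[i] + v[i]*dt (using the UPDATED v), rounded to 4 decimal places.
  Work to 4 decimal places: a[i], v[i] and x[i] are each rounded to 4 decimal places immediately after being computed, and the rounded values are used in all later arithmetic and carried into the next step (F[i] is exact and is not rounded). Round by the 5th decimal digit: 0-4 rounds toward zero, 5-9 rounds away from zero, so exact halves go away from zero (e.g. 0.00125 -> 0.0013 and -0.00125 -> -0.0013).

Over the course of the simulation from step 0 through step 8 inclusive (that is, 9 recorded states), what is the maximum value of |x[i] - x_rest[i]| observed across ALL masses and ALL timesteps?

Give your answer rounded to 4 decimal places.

Answer: 2.1041

Derivation:
Step 0: x=[5.0000 13.0000 20.0000] v=[0.0000 0.0000 -2.0000]
Step 1: x=[5.1875 12.9375 19.4375] v=[0.7500 -0.2500 -2.2500]
Step 2: x=[5.5352 12.7969 18.8438] v=[1.3906 -0.5625 -2.3750]
Step 3: x=[5.9908 12.5804 18.2471] v=[1.8222 -0.8662 -2.3867]
Step 4: x=[6.4838 12.3062 17.6713] v=[1.9719 -1.0969 -2.3034]
Step 5: x=[6.9355 12.0034 17.1351] v=[1.8066 -1.2112 -2.1447]
Step 6: x=[7.2704 11.7046 16.6532] v=[1.3397 -1.1953 -1.9276]
Step 7: x=[7.4281 11.4379 16.2370] v=[0.6307 -1.0667 -1.6648]
Step 8: x=[7.3721 11.2206 15.8959] v=[-0.2239 -0.8694 -1.3646]
Max displacement = 2.1041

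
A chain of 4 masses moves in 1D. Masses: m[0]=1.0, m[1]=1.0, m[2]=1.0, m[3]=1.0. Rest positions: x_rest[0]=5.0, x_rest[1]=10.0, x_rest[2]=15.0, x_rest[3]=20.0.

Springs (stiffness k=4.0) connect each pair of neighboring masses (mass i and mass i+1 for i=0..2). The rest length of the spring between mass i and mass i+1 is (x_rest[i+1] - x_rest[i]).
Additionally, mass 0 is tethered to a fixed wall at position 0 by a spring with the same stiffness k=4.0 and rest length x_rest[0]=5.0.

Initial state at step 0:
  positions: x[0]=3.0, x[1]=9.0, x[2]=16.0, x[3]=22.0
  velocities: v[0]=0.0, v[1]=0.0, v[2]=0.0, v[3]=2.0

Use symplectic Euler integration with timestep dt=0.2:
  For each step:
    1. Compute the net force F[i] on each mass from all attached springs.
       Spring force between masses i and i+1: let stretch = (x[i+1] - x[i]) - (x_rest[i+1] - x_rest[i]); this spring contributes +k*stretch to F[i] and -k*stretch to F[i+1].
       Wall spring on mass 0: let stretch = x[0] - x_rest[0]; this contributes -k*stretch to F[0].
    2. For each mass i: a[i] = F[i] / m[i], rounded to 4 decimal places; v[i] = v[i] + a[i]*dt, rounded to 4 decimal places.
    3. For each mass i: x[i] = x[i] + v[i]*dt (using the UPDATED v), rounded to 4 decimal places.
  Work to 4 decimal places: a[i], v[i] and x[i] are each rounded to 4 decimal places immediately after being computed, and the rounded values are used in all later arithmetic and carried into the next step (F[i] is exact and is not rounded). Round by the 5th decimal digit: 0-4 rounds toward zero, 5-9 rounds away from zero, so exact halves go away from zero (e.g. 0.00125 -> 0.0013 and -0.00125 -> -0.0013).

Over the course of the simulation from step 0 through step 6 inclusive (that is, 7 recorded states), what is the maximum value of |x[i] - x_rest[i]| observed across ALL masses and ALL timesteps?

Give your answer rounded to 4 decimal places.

Step 0: x=[3.0000 9.0000 16.0000 22.0000] v=[0.0000 0.0000 0.0000 2.0000]
Step 1: x=[3.4800 9.1600 15.8400 22.2400] v=[2.4000 0.8000 -0.8000 1.2000]
Step 2: x=[4.3120 9.4800 15.6352 22.2560] v=[4.1600 1.6000 -1.0240 0.0800]
Step 3: x=[5.2810 9.9580 15.5049 22.0127] v=[4.8448 2.3898 -0.6515 -1.2166]
Step 4: x=[6.1533 10.5751 15.5283 21.5281] v=[4.3616 3.0857 0.1172 -2.4228]
Step 5: x=[6.7486 11.2773 15.7192 20.8836] v=[2.9764 3.5108 0.9545 -3.2226]
Step 6: x=[6.9887 11.9656 16.0257 20.2128] v=[1.2005 3.4414 1.5325 -3.3541]
Max displacement = 2.2560

Answer: 2.2560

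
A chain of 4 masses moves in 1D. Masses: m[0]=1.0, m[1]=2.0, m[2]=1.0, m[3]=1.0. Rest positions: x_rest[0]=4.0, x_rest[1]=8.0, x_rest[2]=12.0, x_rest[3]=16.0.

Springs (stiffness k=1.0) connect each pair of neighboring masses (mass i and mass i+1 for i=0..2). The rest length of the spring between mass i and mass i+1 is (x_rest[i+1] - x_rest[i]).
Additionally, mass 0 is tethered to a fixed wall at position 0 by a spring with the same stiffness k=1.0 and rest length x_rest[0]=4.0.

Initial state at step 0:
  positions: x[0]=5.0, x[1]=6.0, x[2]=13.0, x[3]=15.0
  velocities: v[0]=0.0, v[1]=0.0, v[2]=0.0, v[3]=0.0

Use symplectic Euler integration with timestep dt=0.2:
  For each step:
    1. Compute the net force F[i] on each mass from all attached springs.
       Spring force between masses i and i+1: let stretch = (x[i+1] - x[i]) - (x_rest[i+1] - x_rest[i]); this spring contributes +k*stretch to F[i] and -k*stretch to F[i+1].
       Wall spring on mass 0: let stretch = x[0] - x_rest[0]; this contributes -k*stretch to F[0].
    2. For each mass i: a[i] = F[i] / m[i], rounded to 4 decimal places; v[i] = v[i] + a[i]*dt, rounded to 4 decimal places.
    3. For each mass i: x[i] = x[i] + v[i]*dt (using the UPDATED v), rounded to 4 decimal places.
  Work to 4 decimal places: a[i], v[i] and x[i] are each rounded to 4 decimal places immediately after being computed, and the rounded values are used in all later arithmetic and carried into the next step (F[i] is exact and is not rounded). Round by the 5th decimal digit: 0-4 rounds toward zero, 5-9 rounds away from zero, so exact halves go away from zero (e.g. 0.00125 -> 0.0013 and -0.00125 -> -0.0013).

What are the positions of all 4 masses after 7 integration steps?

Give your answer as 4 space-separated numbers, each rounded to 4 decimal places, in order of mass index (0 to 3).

Step 0: x=[5.0000 6.0000 13.0000 15.0000] v=[0.0000 0.0000 0.0000 0.0000]
Step 1: x=[4.8400 6.1200 12.8000 15.0800] v=[-0.8000 0.6000 -1.0000 0.4000]
Step 2: x=[4.5376 6.3480 12.4240 15.2288] v=[-1.5120 1.1400 -1.8800 0.7440]
Step 3: x=[4.1261 6.6613 11.9172 15.4254] v=[-2.0574 1.5666 -2.5342 0.9830]
Step 4: x=[3.6510 7.0290 11.3405 15.6417] v=[-2.3756 1.8387 -2.8837 1.0814]
Step 5: x=[3.1650 7.4154 10.7633 15.8459] v=[-2.4302 1.9321 -2.8858 1.0212]
Step 6: x=[2.7224 7.7838 10.2555 16.0068] v=[-2.2131 1.8418 -2.5389 0.8047]
Step 7: x=[2.3733 8.1004 9.8789 16.0977] v=[-1.7453 1.5828 -1.8830 0.4544]

Answer: 2.3733 8.1004 9.8789 16.0977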